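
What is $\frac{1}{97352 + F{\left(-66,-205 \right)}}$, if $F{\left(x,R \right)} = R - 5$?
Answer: $\frac{1}{97142} \approx 1.0294 \cdot 10^{-5}$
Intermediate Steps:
$F{\left(x,R \right)} = -5 + R$ ($F{\left(x,R \right)} = R - 5 = -5 + R$)
$\frac{1}{97352 + F{\left(-66,-205 \right)}} = \frac{1}{97352 - 210} = \frac{1}{97142}$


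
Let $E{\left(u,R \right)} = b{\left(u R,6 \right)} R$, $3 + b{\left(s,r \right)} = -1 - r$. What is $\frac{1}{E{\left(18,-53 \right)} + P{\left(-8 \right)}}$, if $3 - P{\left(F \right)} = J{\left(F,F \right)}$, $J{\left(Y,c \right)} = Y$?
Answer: $\frac{1}{541} \approx 0.0018484$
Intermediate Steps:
$P{\left(F \right)} = 3 - F$
$b{\left(s,r \right)} = -4 - r$ ($b{\left(s,r \right)} = -3 - \left(1 + r\right) = -4 - r$)
$E{\left(u,R \right)} = - 10 R$ ($E{\left(u,R \right)} = \left(-4 - 6\right) R = - 10 R$)
$\frac{1}{E{\left(18,-53 \right)} + P{\left(-8 \right)}} = \frac{1}{\left(-10\right) \left(-53\right) + \left(3 - -8\right)} = \frac{1}{530 + \left(3 + 8\right)} = \frac{1}{530 + 11} = \frac{1}{541}$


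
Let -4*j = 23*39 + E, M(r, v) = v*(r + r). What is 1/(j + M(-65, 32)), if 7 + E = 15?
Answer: -4/17545 ≈ -0.00022799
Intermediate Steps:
E = 8 (E = -7 + 15 = 8)
M(r, v) = 2*r*v (M(r, v) = v*(2*r) = 2*r*v)
j = -905/4 (j = -(23*39 + 8)/4 = -(897 + 8)/4 = -¼*905 = -905/4 ≈ -226.25)
1/(j + M(-65, 32)) = 1/(-905/4 + 2*(-65)*32) = 1/(-905/4 - 4160) = 1/(-17545/4) = -4/17545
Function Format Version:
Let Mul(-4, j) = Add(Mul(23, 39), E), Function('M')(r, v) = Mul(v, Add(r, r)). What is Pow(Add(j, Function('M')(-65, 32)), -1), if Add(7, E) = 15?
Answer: Rational(-4, 17545) ≈ -0.00022799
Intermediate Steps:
E = 8 (E = Add(-7, 15) = 8)
Function('M')(r, v) = Mul(2, r, v) (Function('M')(r, v) = Mul(v, Mul(2, r)) = Mul(2, r, v))
j = Rational(-905, 4) (j = Mul(Rational(-1, 4), Add(Mul(23, 39), 8)) = Mul(Rational(-1, 4), Add(897, 8)) = Mul(Rational(-1, 4), 905) = Rational(-905, 4) ≈ -226.25)
Pow(Add(j, Function('M')(-65, 32)), -1) = Pow(Add(Rational(-905, 4), Mul(2, -65, 32)), -1) = Pow(Add(Rational(-905, 4), -4160), -1) = Pow(Rational(-17545, 4), -1) = Rational(-4, 17545)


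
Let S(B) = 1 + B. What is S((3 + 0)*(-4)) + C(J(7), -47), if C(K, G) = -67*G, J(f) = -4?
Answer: 3138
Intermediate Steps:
S((3 + 0)*(-4)) + C(J(7), -47) = (1 + (3 + 0)*(-4)) - 67*(-47) = (1 + 3*(-4)) + 3149 = (1 - 12) + 3149 = -11 + 3149 = 3138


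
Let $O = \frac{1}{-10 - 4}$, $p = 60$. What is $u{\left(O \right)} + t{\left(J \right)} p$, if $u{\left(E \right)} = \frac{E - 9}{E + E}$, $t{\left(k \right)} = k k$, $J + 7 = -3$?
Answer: $\frac{12127}{2} \approx 6063.5$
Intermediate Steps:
$J = -10$ ($J = -7 - 3 = -10$)
$t{\left(k \right)} = k^{2}$
$O = - \frac{1}{14}$ ($O = \frac{1}{-14} = - \frac{1}{14} \approx -0.071429$)
$u{\left(E \right)} = \frac{-9 + E}{2 E}$
$u{\left(O \right)} + t{\left(J \right)} p = \frac{-9 - \frac{1}{14}}{2 \left(- \frac{1}{14}\right)} + \left(-10\right)^{2} \cdot 60 = \frac{1}{2} \left(-14\right) \left(- \frac{127}{14}\right) + 100 \cdot 60 = \frac{127}{2} + 6000 = \frac{12127}{2}$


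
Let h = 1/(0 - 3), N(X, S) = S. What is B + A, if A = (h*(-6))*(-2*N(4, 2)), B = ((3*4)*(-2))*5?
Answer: -128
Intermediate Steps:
h = -⅓ (h = 1/(-3) = -⅓ ≈ -0.33333)
B = -120 (B = (12*(-2))*5 = -24*5 = -120)
A = -8 (A = (-⅓*(-6))*(-2*2) = 2*(-4) = -8)
B + A = -120 - 8 = -128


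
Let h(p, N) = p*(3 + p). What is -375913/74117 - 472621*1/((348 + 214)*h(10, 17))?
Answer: -62493454437/5414988020 ≈ -11.541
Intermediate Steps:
-375913/74117 - 472621*1/((348 + 214)*h(10, 17)) = -375913/74117 - 472621*1/(10*(3 + 10)*(348 + 214)) = -375913*1/74117 - 472621/((10*13)*562) = -375913/74117 - 472621/(130*562) = -375913/74117 - 472621/73060 = -62493454437/5414988020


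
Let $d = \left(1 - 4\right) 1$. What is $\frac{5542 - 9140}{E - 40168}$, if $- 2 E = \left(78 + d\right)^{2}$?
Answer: $\frac{7196}{85961} \approx 0.083712$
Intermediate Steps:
$d = -3$ ($d = \left(-3\right) 1 = -3$)
$E = - \frac{5625}{2}$ ($E = - \frac{\left(78 - 3\right)^{2}}{2} = - \frac{75^{2}}{2} = \left(- \frac{1}{2}\right) 5625 = - \frac{5625}{2} \approx -2812.5$)
$\frac{5542 - 9140}{E - 40168} = \frac{5542 - 9140}{- \frac{5625}{2} - 40168} = - \frac{3598}{- \frac{85961}{2}} = \left(-3598\right) \left(- \frac{2}{85961}\right) = \frac{7196}{85961}$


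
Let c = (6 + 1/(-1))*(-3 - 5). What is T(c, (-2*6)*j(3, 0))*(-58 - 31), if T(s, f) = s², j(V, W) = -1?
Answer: -142400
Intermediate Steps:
c = -40 (c = (6 - 1)*(-8) = 5*(-8) = -40)
T(c, (-2*6)*j(3, 0))*(-58 - 31) = (-40)²*(-58 - 31) = 1600*(-89) = -142400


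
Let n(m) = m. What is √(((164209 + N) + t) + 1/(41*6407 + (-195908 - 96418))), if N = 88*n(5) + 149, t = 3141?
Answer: 2*√36882356802195/29639 ≈ 409.80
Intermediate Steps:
N = 589 (N = 88*5 + 149 = 440 + 149 = 589)
√(((164209 + N) + t) + 1/(41*6407 + (-195908 - 96418))) = √(((164209 + 589) + 3141) + 1/(41*6407 + (-195908 - 96418))) = √((164798 + 3141) + 1/(262687 - 292326)) = √(167939 + 1/(-29639)) = √(167939 - 1/29639) = √(4977544020/29639) = 2*√36882356802195/29639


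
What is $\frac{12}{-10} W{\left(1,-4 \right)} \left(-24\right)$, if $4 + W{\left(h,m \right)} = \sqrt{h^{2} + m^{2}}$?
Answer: $- \frac{576}{5} + \frac{144 \sqrt{17}}{5} \approx 3.5454$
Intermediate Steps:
$W{\left(h,m \right)} = -4 + \sqrt{h^{2} + m^{2}}$
$\frac{12}{-10} W{\left(1,-4 \right)} \left(-24\right) = \frac{12}{-10} \left(-4 + \sqrt{1^{2} + \left(-4\right)^{2}}\right) \left(-24\right) = 12 \left(- \frac{1}{10}\right) \left(-4 + \sqrt{1 + 16}\right) \left(-24\right) = - \frac{6 \left(-4 + \sqrt{17}\right)}{5} \left(-24\right) = \left(\frac{24}{5} - \frac{6 \sqrt{17}}{5}\right) \left(-24\right) = - \frac{576}{5} + \frac{144 \sqrt{17}}{5}$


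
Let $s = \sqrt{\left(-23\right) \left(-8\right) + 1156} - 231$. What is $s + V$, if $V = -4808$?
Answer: $-5039 + 2 \sqrt{335} \approx -5002.4$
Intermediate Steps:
$s = -231 + 2 \sqrt{335}$ ($s = \sqrt{184 + 1156} - 231 = \sqrt{1340} - 231 = 2 \sqrt{335} - 231 = -231 + 2 \sqrt{335} \approx -194.39$)
$s + V = \left(-231 + 2 \sqrt{335}\right) - 4808 = -5039 + 2 \sqrt{335}$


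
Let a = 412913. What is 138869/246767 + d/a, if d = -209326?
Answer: 5686066355/101893302271 ≈ 0.055804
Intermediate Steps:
138869/246767 + d/a = 138869/246767 - 209326/412913 = 5686066355/101893302271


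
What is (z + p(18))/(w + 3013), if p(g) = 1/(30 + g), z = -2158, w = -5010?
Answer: 103583/95856 ≈ 1.0806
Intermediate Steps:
(z + p(18))/(w + 3013) = (-2158 + 1/(30 + 18))/(-5010 + 3013) = (-2158 + 1/48)/(-1997) = (-2158 + 1/48)*(-1/1997) = -103583/48*(-1/1997) = 103583/95856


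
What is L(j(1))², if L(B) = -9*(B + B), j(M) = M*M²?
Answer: 324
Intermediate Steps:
j(M) = M³
L(B) = -18*B
L(j(1))² = (-18*1³)² = (-18*1)² = (-18)² = 324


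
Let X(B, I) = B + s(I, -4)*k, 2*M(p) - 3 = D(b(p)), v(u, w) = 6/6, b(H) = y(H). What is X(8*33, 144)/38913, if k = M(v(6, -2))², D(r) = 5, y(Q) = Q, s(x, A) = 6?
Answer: 120/12971 ≈ 0.0092514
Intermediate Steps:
b(H) = H
v(u, w) = 1 (v(u, w) = 6*(⅙) = 1)
M(p) = 4 (M(p) = 3/2 + (½)*5 = 3/2 + 5/2 = 4)
k = 16 (k = 4² = 16)
X(B, I) = 96 + B (X(B, I) = B + 6*16 = B + 96 = 96 + B)
X(8*33, 144)/38913 = (96 + 8*33)/38913 = (96 + 264)*(1/38913) = 360*(1/38913) = 120/12971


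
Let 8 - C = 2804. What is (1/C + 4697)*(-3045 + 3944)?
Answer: 11806397089/2796 ≈ 4.2226e+6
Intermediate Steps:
C = -2796 (C = 8 - 1*2804 = 8 - 2804 = -2796)
(1/C + 4697)*(-3045 + 3944) = (1/(-2796) + 4697)*(-3045 + 3944) = (-1/2796 + 4697)*899 = (13132811/2796)*899 = 11806397089/2796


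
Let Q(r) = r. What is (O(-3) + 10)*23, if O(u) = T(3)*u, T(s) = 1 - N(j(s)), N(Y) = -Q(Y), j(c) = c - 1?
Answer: 23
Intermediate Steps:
j(c) = -1 + c
N(Y) = -Y
T(s) = s (T(s) = 1 - (-1)*(-1 + s) = 1 - (1 - s) = 1 + (-1 + s) = s)
O(u) = 3*u
(O(-3) + 10)*23 = (3*(-3) + 10)*23 = (-9 + 10)*23 = 1*23 = 23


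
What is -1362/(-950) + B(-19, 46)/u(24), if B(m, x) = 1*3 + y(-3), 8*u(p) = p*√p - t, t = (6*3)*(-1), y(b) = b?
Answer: 681/475 ≈ 1.4337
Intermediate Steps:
t = -18 (t = 18*(-1) = -18)
u(p) = 9/4 + p^(3/2)/8 (u(p) = (p*√p - 1*(-18))/8 = (p^(3/2) + 18)/8 = (18 + p^(3/2))/8 = 9/4 + p^(3/2)/8)
B(m, x) = 0 (B(m, x) = 1*3 - 3 = 3 - 3 = 0)
-1362/(-950) + B(-19, 46)/u(24) = -1362/(-950) + 0/(9/4 + 24^(3/2)/8) = -1362*(-1/950) + 0/(9/4 + (48*√6)/8) = 681/475 + 0/(9/4 + 6*√6) = 681/475 + 0 = 681/475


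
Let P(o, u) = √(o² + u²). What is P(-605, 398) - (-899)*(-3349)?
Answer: -3010751 + √524429 ≈ -3.0100e+6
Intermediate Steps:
P(-605, 398) - (-899)*(-3349) = √((-605)² + 398²) - (-899)*(-3349) = √(366025 + 158404) - 1*3010751 = √524429 - 3010751 = -3010751 + √524429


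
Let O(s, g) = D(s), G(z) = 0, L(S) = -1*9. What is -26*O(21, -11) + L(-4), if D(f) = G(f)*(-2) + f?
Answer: -555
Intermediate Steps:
L(S) = -9
D(f) = f (D(f) = 0*(-2) + f = 0 + f = f)
O(s, g) = s
-26*O(21, -11) + L(-4) = -26*21 - 9 = -546 - 9 = -555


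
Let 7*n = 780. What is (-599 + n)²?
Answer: 11648569/49 ≈ 2.3773e+5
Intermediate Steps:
n = 780/7 (n = (⅐)*780 = 780/7 ≈ 111.43)
(-599 + n)² = (-599 + 780/7)² = (-3413/7)² = 11648569/49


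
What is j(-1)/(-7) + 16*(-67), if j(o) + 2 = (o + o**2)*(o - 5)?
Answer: -7502/7 ≈ -1071.7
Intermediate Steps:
j(o) = -2 + (-5 + o)*(o + o**2) (j(o) = -2 + (o + o**2)*(o - 5) = -2 + (o + o**2)*(-5 + o) = -2 + (-5 + o)*(o + o**2))
j(-1)/(-7) + 16*(-67) = (-2 + (-1)**3 - 5*(-1) - 4*(-1)**2)/(-7) + 16*(-67) = (-2 - 1 + 5 - 4*1)*(-1/7) - 1072 = (-2 - 1 + 5 - 4)*(-1/7) - 1072 = -2*(-1/7) - 1072 = 2/7 - 1072 = -7502/7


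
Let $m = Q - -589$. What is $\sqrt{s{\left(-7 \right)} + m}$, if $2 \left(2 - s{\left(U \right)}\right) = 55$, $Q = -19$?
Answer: $\frac{33 \sqrt{2}}{2} \approx 23.335$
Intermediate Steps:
$s{\left(U \right)} = - \frac{51}{2}$ ($s{\left(U \right)} = 2 - \frac{55}{2} = - \frac{51}{2}$)
$m = 570$ ($m = -19 - -589 = -19 + 589 = 570$)
$\sqrt{s{\left(-7 \right)} + m} = \sqrt{- \frac{51}{2} + 570} = \sqrt{\frac{1089}{2}} = \frac{33 \sqrt{2}}{2}$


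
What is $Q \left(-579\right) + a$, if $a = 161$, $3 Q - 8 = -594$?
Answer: $113259$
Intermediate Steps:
$Q = - \frac{586}{3}$ ($Q = \frac{8}{3} + \frac{1}{3} \left(-594\right) = \frac{8}{3} - 198 = - \frac{586}{3} \approx -195.33$)
$Q \left(-579\right) + a = \left(- \frac{586}{3}\right) \left(-579\right) + 161 = 113098 + 161 = 113259$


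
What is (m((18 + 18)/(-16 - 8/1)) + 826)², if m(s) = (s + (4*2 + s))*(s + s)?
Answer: 657721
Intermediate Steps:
m(s) = 2*s*(8 + 2*s) (m(s) = (s + (8 + s))*(2*s) = (8 + 2*s)*(2*s) = 2*s*(8 + 2*s))
(m((18 + 18)/(-16 - 8/1)) + 826)² = (4*((18 + 18)/(-16 - 8/1))*(4 + (18 + 18)/(-16 - 8/1)) + 826)² = (4*(36/(-16 - 8*1))*(4 + 36/(-16 - 8*1)) + 826)² = (4*(36/(-16 - 8))*(4 + 36/(-16 - 8)) + 826)² = (4*(36/(-24))*(4 + 36/(-24)) + 826)² = (4*(36*(-1/24))*(4 + 36*(-1/24)) + 826)² = (4*(-3/2)*(4 - 3/2) + 826)² = (4*(-3/2)*(5/2) + 826)² = (-15 + 826)² = 811² = 657721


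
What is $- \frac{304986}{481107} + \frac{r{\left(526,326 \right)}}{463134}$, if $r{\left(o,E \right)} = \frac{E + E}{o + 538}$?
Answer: $- \frac{1138553281471}{1796040135876} \approx -0.63392$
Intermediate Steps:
$r{\left(o,E \right)} = \frac{2 E}{538 + o}$
$- \frac{304986}{481107} + \frac{r{\left(526,326 \right)}}{463134} = - \frac{304986}{481107} + \frac{2 \cdot 326 \frac{1}{538 + 526}}{463134} = \left(-304986\right) \frac{1}{481107} + 2 \cdot 326 \cdot \frac{1}{1064} \cdot \frac{1}{463134} = - \frac{9242}{14579} + 2 \cdot 326 \cdot \frac{1}{1064} \cdot \frac{1}{463134} = - \frac{9242}{14579} + \frac{163}{266} \cdot \frac{1}{463134} = - \frac{9242}{14579} + \frac{163}{123193644} = - \frac{1138553281471}{1796040135876}$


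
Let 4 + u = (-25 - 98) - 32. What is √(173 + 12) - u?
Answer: 159 + √185 ≈ 172.60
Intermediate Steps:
u = -159 (u = -4 + ((-25 - 98) - 32) = -4 + (-123 - 32) = -4 - 155 = -159)
√(173 + 12) - u = √(173 + 12) - 1*(-159) = √185 + 159 = 159 + √185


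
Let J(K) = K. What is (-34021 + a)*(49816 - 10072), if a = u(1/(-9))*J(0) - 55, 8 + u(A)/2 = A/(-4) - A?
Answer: -1354316544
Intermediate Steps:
u(A) = -16 - 5*A/2 (u(A) = -16 + 2*(A/(-4) - A) = -16 + 2*(A*(-1/4) - A) = -16 + 2*(-A/4 - A) = -16 + 2*(-5*A/4) = -16 - 5*A/2)
a = -55 (a = (-16 - 5/2/(-9))*0 - 55 = (-16 - 5/2*(-1/9))*0 - 55 = (-16 + 5/18)*0 - 55 = -283/18*0 - 55 = 0 - 55 = -55)
(-34021 + a)*(49816 - 10072) = (-34021 - 55)*(49816 - 10072) = -34076*39744 = -1354316544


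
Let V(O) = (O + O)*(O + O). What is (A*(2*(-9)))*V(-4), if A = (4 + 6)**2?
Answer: -115200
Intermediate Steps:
A = 100 (A = 10**2 = 100)
V(O) = 4*O**2 (V(O) = (2*O)*(2*O) = 4*O**2)
(A*(2*(-9)))*V(-4) = (100*(2*(-9)))*(4*(-4)**2) = (100*(-18))*(4*16) = -1800*64 = -115200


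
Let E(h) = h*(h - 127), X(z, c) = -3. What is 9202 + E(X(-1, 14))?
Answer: 9592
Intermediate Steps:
E(h) = h*(-127 + h)
9202 + E(X(-1, 14)) = 9202 - 3*(-127 - 3) = 9202 - 3*(-130) = 9202 + 390 = 9592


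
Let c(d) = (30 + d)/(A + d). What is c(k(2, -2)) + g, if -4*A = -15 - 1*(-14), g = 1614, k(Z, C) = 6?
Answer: 40494/25 ≈ 1619.8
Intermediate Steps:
A = 1/4 (A = -(-15 - 1*(-14))/4 = -(-15 + 14)/4 = -1/4*(-1) = 1/4 ≈ 0.25000)
c(d) = (30 + d)/(1/4 + d)
c(k(2, -2)) + g = 4*(30 + 6)/(1 + 4*6) + 1614 = 4*36/(1 + 24) + 1614 = 4*36/25 + 1614 = 4*(1/25)*36 + 1614 = 144/25 + 1614 = 40494/25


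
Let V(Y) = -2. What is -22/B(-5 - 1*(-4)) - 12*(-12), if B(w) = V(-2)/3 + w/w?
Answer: 78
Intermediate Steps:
B(w) = ⅓ (B(w) = -2/3 + w/w = -2*⅓ + 1 = -⅔ + 1 = ⅓)
-22/B(-5 - 1*(-4)) - 12*(-12) = -22/⅓ - 12*(-12) = -22*3 + 144 = -66 + 144 = 78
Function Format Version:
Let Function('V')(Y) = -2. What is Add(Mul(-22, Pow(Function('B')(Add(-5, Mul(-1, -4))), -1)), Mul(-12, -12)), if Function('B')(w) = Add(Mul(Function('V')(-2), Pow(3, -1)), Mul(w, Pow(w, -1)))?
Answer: 78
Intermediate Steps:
Function('B')(w) = Rational(1, 3) (Function('B')(w) = Add(Mul(-2, Pow(3, -1)), Mul(w, Pow(w, -1))) = Add(Mul(-2, Rational(1, 3)), 1) = Add(Rational(-2, 3), 1) = Rational(1, 3))
Add(Mul(-22, Pow(Function('B')(Add(-5, Mul(-1, -4))), -1)), Mul(-12, -12)) = Add(Mul(-22, Pow(Rational(1, 3), -1)), Mul(-12, -12)) = Add(Mul(-22, 3), 144) = Add(-66, 144) = 78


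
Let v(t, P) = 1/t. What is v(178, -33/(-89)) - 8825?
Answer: -1570849/178 ≈ -8825.0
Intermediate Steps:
v(178, -33/(-89)) - 8825 = 1/178 - 8825 = -1570849/178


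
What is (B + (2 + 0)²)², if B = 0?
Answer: 16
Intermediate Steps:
(B + (2 + 0)²)² = (0 + (2 + 0)²)² = (0 + 2²)² = (0 + 4)² = 4² = 16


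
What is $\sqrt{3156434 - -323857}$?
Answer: $69 \sqrt{731} \approx 1865.6$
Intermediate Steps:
$\sqrt{3156434 - -323857} = \sqrt{3156434 + \left(-1007 + 324864\right)} = \sqrt{3156434 + 323857} = \sqrt{3480291} = 69 \sqrt{731}$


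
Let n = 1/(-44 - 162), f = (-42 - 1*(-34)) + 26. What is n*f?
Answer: -9/103 ≈ -0.087379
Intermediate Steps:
f = 18 (f = (-42 + 34) + 26 = -8 + 26 = 18)
n = -1/206 (n = 1/(-206) = -1/206 ≈ -0.0048544)
n*f = -1/206*18 = -9/103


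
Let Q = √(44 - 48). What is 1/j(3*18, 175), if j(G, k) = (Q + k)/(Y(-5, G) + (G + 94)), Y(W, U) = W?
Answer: 25025/30629 - 286*I/30629 ≈ 0.81704 - 0.0093376*I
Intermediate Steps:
Q = 2*I (Q = √(-4) = 2*I ≈ 2.0*I)
j(G, k) = (k + 2*I)/(89 + G) (j(G, k) = (2*I + k)/(-5 + (G + 94)) = (k + 2*I)/(-5 + (94 + G)) = (k + 2*I)/(89 + G))
1/j(3*18, 175) = 1/((175 + 2*I)/(89 + 3*18)) = 1/((175 + 2*I)/(89 + 54)) = 1/((175 + 2*I)/143) = 1/(175/143 + 2*I/143) = 20449*(175/143 - 2*I/143)/30629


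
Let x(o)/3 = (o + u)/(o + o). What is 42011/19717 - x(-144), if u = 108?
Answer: 276937/157736 ≈ 1.7557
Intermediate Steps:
x(o) = 3*(108 + o)/(2*o) (x(o) = 3*((o + 108)/(o + o)) = 3*((108 + o)/((2*o))) = 3*((108 + o)*(1/(2*o))) = 3*((108 + o)/(2*o)) = 3*(108 + o)/(2*o))
42011/19717 - x(-144) = 42011/19717 - (3/2 + 162/(-144)) = 42011*(1/19717) - (3/2 + 162*(-1/144)) = 42011/19717 - (3/2 - 9/8) = 42011/19717 - 1*3/8 = 42011/19717 - 3/8 = 276937/157736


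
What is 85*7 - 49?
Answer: 546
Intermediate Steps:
85*7 - 49 = 595 - 49 = 546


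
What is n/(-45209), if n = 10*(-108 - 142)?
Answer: 2500/45209 ≈ 0.055299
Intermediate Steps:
n = -2500 (n = 10*(-250) = -2500)
n/(-45209) = -2500/(-45209) = -2500*(-1/45209) = 2500/45209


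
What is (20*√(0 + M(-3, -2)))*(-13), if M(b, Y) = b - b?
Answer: 0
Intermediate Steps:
M(b, Y) = 0
(20*√(0 + M(-3, -2)))*(-13) = (20*√(0 + 0))*(-13) = (20*√0)*(-13) = (20*0)*(-13) = 0*(-13) = 0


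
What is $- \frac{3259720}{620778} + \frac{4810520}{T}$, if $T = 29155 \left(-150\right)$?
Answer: $- \frac{287363924576}{45246956475} \approx -6.351$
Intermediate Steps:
$T = -4373250$
$- \frac{3259720}{620778} + \frac{4810520}{T} = - \frac{3259720}{620778} + \frac{4810520}{-4373250} = \left(-3259720\right) \frac{1}{620778} + 4810520 \left(- \frac{1}{4373250}\right) = - \frac{1629860}{310389} - \frac{481052}{437325} = - \frac{287363924576}{45246956475}$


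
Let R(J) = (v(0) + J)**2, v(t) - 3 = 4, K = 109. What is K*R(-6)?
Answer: 109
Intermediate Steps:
v(t) = 7 (v(t) = 3 + 4 = 7)
R(J) = (7 + J)**2
K*R(-6) = 109*(7 - 6)**2 = 109*1**2 = 109*1 = 109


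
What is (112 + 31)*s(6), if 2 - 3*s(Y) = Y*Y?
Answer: -4862/3 ≈ -1620.7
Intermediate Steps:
s(Y) = 2/3 - Y**2/3 (s(Y) = 2/3 - Y*Y/3 = 2/3 - Y**2/3)
(112 + 31)*s(6) = (112 + 31)*(2/3 - 1/3*6**2) = 143*(2/3 - 1/3*36) = 143*(2/3 - 12) = 143*(-34/3) = -4862/3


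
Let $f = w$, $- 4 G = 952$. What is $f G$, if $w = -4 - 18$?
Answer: $5236$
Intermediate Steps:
$G = -238$ ($G = \left(- \frac{1}{4}\right) 952 = -238$)
$w = -22$ ($w = -4 - 18 = -22$)
$f = -22$
$f G = \left(-22\right) \left(-238\right) = 5236$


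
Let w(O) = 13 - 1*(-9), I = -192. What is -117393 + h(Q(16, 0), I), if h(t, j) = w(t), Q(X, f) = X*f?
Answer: -117371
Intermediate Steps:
w(O) = 22 (w(O) = 13 + 9 = 22)
h(t, j) = 22
-117393 + h(Q(16, 0), I) = -117393 + 22 = -117371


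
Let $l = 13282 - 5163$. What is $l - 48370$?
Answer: $-40251$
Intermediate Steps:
$l = 8119$
$l - 48370 = 8119 - 48370 = -40251$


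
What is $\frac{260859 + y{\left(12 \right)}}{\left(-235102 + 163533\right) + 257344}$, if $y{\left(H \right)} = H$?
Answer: $\frac{86957}{61925} \approx 1.4042$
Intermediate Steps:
$\frac{260859 + y{\left(12 \right)}}{\left(-235102 + 163533\right) + 257344} = \frac{260859 + 12}{\left(-235102 + 163533\right) + 257344} = \frac{260871}{-71569 + 257344} = \frac{260871}{185775} = 260871 \cdot \frac{1}{185775} = \frac{86957}{61925}$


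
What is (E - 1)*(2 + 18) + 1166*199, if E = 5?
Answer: 232114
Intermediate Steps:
(E - 1)*(2 + 18) + 1166*199 = (5 - 1)*(2 + 18) + 1166*199 = 4*20 + 232034 = 80 + 232034 = 232114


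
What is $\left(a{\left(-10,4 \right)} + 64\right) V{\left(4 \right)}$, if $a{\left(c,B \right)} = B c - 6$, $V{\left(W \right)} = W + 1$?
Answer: $90$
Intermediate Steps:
$V{\left(W \right)} = 1 + W$
$a{\left(c,B \right)} = -6 + B c$
$\left(a{\left(-10,4 \right)} + 64\right) V{\left(4 \right)} = \left(\left(-6 + 4 \left(-10\right)\right) + 64\right) \left(1 + 4\right) = \left(\left(-6 - 40\right) + 64\right) 5 = \left(-46 + 64\right) 5 = 18 \cdot 5 = 90$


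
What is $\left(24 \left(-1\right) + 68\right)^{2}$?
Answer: $1936$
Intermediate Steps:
$\left(24 \left(-1\right) + 68\right)^{2} = \left(-24 + 68\right)^{2} = 44^{2} = 1936$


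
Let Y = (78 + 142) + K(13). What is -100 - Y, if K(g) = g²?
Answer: -489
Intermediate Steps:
Y = 389 (Y = (78 + 142) + 13² = 220 + 169 = 389)
-100 - Y = -100 - 1*389 = -100 - 389 = -489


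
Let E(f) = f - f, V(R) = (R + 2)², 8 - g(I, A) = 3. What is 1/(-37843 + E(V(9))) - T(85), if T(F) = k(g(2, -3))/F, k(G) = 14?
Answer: -529887/3216655 ≈ -0.16473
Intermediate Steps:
g(I, A) = 5 (g(I, A) = 8 - 1*3 = 8 - 3 = 5)
V(R) = (2 + R)²
E(f) = 0
T(F) = 14/F
1/(-37843 + E(V(9))) - T(85) = 1/(-37843 + 0) - 14/85 = 1/(-37843) - 14/85 = -1/37843 - 1*14/85 = -1/37843 - 14/85 = -529887/3216655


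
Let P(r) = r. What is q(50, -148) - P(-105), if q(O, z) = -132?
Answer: -27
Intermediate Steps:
q(50, -148) - P(-105) = -132 - 1*(-105) = -132 + 105 = -27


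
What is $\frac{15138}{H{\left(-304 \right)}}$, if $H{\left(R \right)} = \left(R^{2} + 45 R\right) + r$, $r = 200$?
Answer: $\frac{2523}{13156} \approx 0.19178$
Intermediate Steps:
$H{\left(R \right)} = 200 + R^{2} + 45 R$ ($H{\left(R \right)} = \left(R^{2} + 45 R\right) + 200 = 200 + R^{2} + 45 R$)
$\frac{15138}{H{\left(-304 \right)}} = \frac{15138}{200 + \left(-304\right)^{2} + 45 \left(-304\right)} = \frac{15138}{200 + 92416 - 13680} = \frac{15138}{78936} = 15138 \cdot \frac{1}{78936} = \frac{2523}{13156}$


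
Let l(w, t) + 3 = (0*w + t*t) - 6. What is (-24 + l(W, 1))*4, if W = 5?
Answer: -128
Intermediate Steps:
l(w, t) = -9 + t**2 (l(w, t) = -3 + ((0*w + t*t) - 6) = -3 + ((0 + t**2) - 6) = -3 + (t**2 - 6) = -3 + (-6 + t**2) = -9 + t**2)
(-24 + l(W, 1))*4 = (-24 + (-9 + 1**2))*4 = (-24 + (-9 + 1))*4 = (-24 - 8)*4 = -32*4 = -128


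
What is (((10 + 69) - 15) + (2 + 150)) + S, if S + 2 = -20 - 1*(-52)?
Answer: 246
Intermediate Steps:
S = 30 (S = -2 + (-20 - 1*(-52)) = -2 + (-20 + 52) = -2 + 32 = 30)
(((10 + 69) - 15) + (2 + 150)) + S = (((10 + 69) - 15) + (2 + 150)) + 30 = ((79 - 15) + 152) + 30 = (64 + 152) + 30 = 216 + 30 = 246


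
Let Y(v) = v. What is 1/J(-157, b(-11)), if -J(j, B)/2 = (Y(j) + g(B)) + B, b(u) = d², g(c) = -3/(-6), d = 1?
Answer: 1/311 ≈ 0.0032154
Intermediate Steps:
g(c) = ½ (g(c) = -3*(-⅙) = ½)
b(u) = 1 (b(u) = 1² = 1)
J(j, B) = -1 - 2*B - 2*j (J(j, B) = -2*((j + ½) + B) = -2*((½ + j) + B) = -2*(½ + B + j) = -1 - 2*B - 2*j)
1/J(-157, b(-11)) = 1/(-1 - 2*1 - 2*(-157)) = 1/(-1 - 2 + 314) = 1/311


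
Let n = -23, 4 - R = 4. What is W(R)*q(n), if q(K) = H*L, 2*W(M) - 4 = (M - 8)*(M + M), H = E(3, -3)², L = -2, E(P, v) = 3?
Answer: -36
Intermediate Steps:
R = 0 (R = 4 - 1*4 = 4 - 4 = 0)
H = 9 (H = 3² = 9)
W(M) = 2 + M*(-8 + M) (W(M) = 2 + ((M - 8)*(M + M))/2 = 2 + ((-8 + M)*(2*M))/2 = 2 + (2*M*(-8 + M))/2 = 2 + M*(-8 + M))
q(K) = -18 (q(K) = 9*(-2) = -18)
W(R)*q(n) = (2 + 0² - 8*0)*(-18) = (2 + 0 + 0)*(-18) = 2*(-18) = -36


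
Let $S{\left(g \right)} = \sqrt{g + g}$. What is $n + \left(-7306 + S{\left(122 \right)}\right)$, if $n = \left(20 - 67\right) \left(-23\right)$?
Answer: $-6225 + 2 \sqrt{61} \approx -6209.4$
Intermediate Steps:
$S{\left(g \right)} = \sqrt{2} \sqrt{g}$ ($S{\left(g \right)} = \sqrt{2 g} = \sqrt{2} \sqrt{g}$)
$n = 1081$ ($n = \left(-47\right) \left(-23\right) = 1081$)
$n + \left(-7306 + S{\left(122 \right)}\right) = 1081 - \left(7306 - \sqrt{2} \sqrt{122}\right) = 1081 - \left(7306 - 2 \sqrt{61}\right) = -6225 + 2 \sqrt{61}$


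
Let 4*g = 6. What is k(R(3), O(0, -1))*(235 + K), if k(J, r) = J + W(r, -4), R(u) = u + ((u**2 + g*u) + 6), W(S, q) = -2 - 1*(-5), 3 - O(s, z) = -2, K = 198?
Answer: 22083/2 ≈ 11042.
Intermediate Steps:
g = 3/2 (g = (1/4)*6 = 3/2 ≈ 1.5000)
O(s, z) = 5 (O(s, z) = 3 - 1*(-2) = 3 + 2 = 5)
W(S, q) = 3 (W(S, q) = -2 + 5 = 3)
R(u) = 6 + u**2 + 5*u/2 (R(u) = u + ((u**2 + 3*u/2) + 6) = u + (6 + u**2 + 3*u/2) = 6 + u**2 + 5*u/2)
k(J, r) = 3 + J (k(J, r) = J + 3 = 3 + J)
k(R(3), O(0, -1))*(235 + K) = (3 + (6 + 3**2 + (5/2)*3))*(235 + 198) = (3 + (6 + 9 + 15/2))*433 = (3 + 45/2)*433 = (51/2)*433 = 22083/2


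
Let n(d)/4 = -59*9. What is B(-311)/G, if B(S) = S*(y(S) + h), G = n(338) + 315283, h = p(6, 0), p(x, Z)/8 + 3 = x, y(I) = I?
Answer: 12751/44737 ≈ 0.28502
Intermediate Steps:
n(d) = -2124 (n(d) = 4*(-59*9) = 4*(-531) = -2124)
p(x, Z) = -24 + 8*x
h = 24 (h = -24 + 8*6 = -24 + 48 = 24)
G = 313159 (G = -2124 + 315283 = 313159)
B(S) = S*(24 + S) (B(S) = S*(S + 24) = S*(24 + S))
B(-311)/G = -311*(24 - 311)/313159 = -311*(-287)*(1/313159) = 89257*(1/313159) = 12751/44737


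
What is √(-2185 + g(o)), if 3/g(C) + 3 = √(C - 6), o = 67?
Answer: √(6558 - 2185*√61)/√(-3 + √61) ≈ 46.737*I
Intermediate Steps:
g(C) = 3/(-3 + √(-6 + C)) (g(C) = 3/(-3 + √(C - 6)) = 3/(-3 + √(-6 + C)))
√(-2185 + g(o)) = √(-2185 + 3/(-3 + √(-6 + 67))) = √(-2185 + 3/(-3 + √61))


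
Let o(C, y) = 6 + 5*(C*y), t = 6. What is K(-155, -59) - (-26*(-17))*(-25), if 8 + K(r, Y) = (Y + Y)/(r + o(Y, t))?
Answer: 21189716/1919 ≈ 11042.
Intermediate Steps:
o(C, y) = 6 + 5*C*y
K(r, Y) = -8 + 2*Y/(6 + r + 30*Y) (K(r, Y) = -8 + (Y + Y)/(r + (6 + 5*Y*6)) = -8 + (2*Y)/(r + (6 + 30*Y)) = -8 + (2*Y)/(6 + r + 30*Y) = -8 + 2*Y/(6 + r + 30*Y))
K(-155, -59) - (-26*(-17))*(-25) = 2*(-24 - 119*(-59) - 4*(-155))/(6 - 155 + 30*(-59)) - (-26*(-17))*(-25) = 2*(-24 + 7021 + 620)/(6 - 155 - 1770) - 442*(-25) = 2*7617/(-1919) - 1*(-11050) = 2*(-1/1919)*7617 + 11050 = -15234/1919 + 11050 = 21189716/1919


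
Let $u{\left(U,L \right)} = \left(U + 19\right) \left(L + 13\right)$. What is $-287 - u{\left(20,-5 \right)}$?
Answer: $-599$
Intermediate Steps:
$u{\left(U,L \right)} = \left(13 + L\right) \left(19 + U\right)$ ($u{\left(U,L \right)} = \left(19 + U\right) \left(13 + L\right) = \left(13 + L\right) \left(19 + U\right)$)
$-287 - u{\left(20,-5 \right)} = -287 - \left(247 + 13 \cdot 20 + 19 \left(-5\right) - 100\right) = -287 - \left(247 + 260 - 95 - 100\right) = -287 - 312 = -599$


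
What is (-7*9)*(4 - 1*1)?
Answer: -189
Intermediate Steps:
(-7*9)*(4 - 1*1) = -63*(4 - 1) = -63*3 = -189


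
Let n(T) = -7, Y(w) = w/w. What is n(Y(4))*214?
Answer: -1498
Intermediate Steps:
Y(w) = 1
n(Y(4))*214 = -7*214 = -1498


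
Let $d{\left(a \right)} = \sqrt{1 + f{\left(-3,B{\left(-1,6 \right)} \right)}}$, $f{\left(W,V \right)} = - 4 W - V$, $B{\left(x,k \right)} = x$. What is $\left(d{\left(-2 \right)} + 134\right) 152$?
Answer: $20368 + 152 \sqrt{14} \approx 20937.0$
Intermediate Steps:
$f{\left(W,V \right)} = - V - 4 W$
$d{\left(a \right)} = \sqrt{14}$ ($d{\left(a \right)} = \sqrt{1 - -13} = \sqrt{1 + \left(1 + 12\right)} = \sqrt{1 + 13} = \sqrt{14}$)
$\left(d{\left(-2 \right)} + 134\right) 152 = \left(\sqrt{14} + 134\right) 152 = \left(134 + \sqrt{14}\right) 152 = 20368 + 152 \sqrt{14}$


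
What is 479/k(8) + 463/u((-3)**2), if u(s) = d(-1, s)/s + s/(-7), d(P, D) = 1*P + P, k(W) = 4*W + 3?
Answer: -195082/665 ≈ -293.36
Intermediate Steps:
k(W) = 3 + 4*W
d(P, D) = 2*P (d(P, D) = P + P = 2*P)
u(s) = -2/s - s/7 (u(s) = (2*(-1))/s + s/(-7) = -2/s + s*(-1/7) = -2/s - s/7)
479/k(8) + 463/u((-3)**2) = 479/(3 + 4*8) + 463/(-2/((-3)**2) - 1/7*(-3)**2) = 479/(3 + 32) + 463/(-2/9 - 1/7*9) = 479/35 + 463/(-2*1/9 - 9/7) = 479*(1/35) + 463/(-2/9 - 9/7) = 479/35 + 463/(-95/63) = 479/35 + 463*(-63/95) = 479/35 - 29169/95 = -195082/665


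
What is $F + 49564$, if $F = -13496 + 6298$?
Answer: $42366$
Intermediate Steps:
$F = -7198$
$F + 49564 = -7198 + 49564 = 42366$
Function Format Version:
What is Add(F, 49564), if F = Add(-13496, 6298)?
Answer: 42366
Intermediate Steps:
F = -7198
Add(F, 49564) = Add(-7198, 49564) = 42366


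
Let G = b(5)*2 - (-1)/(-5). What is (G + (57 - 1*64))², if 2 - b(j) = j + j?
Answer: 13456/25 ≈ 538.24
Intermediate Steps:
b(j) = 2 - 2*j (b(j) = 2 - (j + j) = 2 - 2*j)
G = -81/5 (G = (2 - 2*5)*2 - (-1)/(-5) = (2 - 10)*2 - (-1)*(-1)/5 = -8*2 - 1*⅕ = -16 - ⅕ = -81/5 ≈ -16.200)
(G + (57 - 1*64))² = (-81/5 + (57 - 1*64))² = (-81/5 + (57 - 64))² = (-81/5 - 7)² = (-116/5)² = 13456/25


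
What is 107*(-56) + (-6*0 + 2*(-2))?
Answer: -5996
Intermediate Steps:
107*(-56) + (-6*0 + 2*(-2)) = -5992 + (0 - 4) = -5992 - 4 = -5996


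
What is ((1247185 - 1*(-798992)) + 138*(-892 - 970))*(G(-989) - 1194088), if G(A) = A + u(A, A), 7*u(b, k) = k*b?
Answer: -1888246203054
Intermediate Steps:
u(b, k) = b*k/7 (u(b, k) = (k*b)/7 = (b*k)/7 = b*k/7)
G(A) = A + A²/7 (G(A) = A + A*A/7 = A + A²/7)
((1247185 - 1*(-798992)) + 138*(-892 - 970))*(G(-989) - 1194088) = ((1247185 - 1*(-798992)) + 138*(-892 - 970))*((⅐)*(-989)*(7 - 989) - 1194088) = ((1247185 + 798992) + 138*(-1862))*((⅐)*(-989)*(-982) - 1194088) = (2046177 - 256956)*(971198/7 - 1194088) = 1789221*(-7387418/7) = -1888246203054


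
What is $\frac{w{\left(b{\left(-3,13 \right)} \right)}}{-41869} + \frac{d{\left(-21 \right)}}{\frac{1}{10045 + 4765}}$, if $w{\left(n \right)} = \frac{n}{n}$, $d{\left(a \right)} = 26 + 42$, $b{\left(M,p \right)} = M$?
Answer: $\frac{42165432519}{41869} \approx 1.0071 \cdot 10^{6}$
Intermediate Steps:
$d{\left(a \right)} = 68$
$w{\left(n \right)} = 1$
$\frac{w{\left(b{\left(-3,13 \right)} \right)}}{-41869} + \frac{d{\left(-21 \right)}}{\frac{1}{10045 + 4765}} = 1 \frac{1}{-41869} + \frac{68}{\frac{1}{10045 + 4765}} = 1 \left(- \frac{1}{41869}\right) + \frac{68}{\frac{1}{14810}} = - \frac{1}{41869} + 68 \frac{1}{\frac{1}{14810}} = - \frac{1}{41869} + 68 \cdot 14810 = - \frac{1}{41869} + 1007080 = \frac{42165432519}{41869}$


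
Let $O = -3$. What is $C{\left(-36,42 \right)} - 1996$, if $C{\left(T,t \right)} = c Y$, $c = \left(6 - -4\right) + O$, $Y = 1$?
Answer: $-1989$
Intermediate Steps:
$c = 7$ ($c = \left(6 - -4\right) - 3 = \left(6 + 4\right) - 3 = 10 - 3 = 7$)
$C{\left(T,t \right)} = 7$ ($C{\left(T,t \right)} = 7 \cdot 1 = 7$)
$C{\left(-36,42 \right)} - 1996 = 7 - 1996 = -1989$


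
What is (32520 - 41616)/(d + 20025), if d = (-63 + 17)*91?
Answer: -9096/15839 ≈ -0.57428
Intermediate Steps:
d = -4186 (d = -46*91 = -4186)
(32520 - 41616)/(d + 20025) = (32520 - 41616)/(-4186 + 20025) = -9096/15839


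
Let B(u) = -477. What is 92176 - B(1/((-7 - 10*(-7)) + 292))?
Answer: 92653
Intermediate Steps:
92176 - B(1/((-7 - 10*(-7)) + 292)) = 92176 - 1*(-477) = 92176 + 477 = 92653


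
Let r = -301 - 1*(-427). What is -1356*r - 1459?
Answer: -172315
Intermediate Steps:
r = 126 (r = -301 + 427 = 126)
-1356*r - 1459 = -1356*126 - 1459 = -170856 - 1459 = -172315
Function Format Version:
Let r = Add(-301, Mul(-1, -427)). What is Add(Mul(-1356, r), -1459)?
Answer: -172315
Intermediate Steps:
r = 126 (r = Add(-301, 427) = 126)
Add(Mul(-1356, r), -1459) = Add(Mul(-1356, 126), -1459) = Add(-170856, -1459) = -172315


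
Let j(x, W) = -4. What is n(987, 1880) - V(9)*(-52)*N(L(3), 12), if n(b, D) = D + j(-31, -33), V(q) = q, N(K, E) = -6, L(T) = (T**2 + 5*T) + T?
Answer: -932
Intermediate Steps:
L(T) = T**2 + 6*T
n(b, D) = -4 + D (n(b, D) = D - 4 = -4 + D)
n(987, 1880) - V(9)*(-52)*N(L(3), 12) = (-4 + 1880) - 9*(-52)*(-6) = 1876 - (-468)*(-6) = 1876 - 1*2808 = 1876 - 2808 = -932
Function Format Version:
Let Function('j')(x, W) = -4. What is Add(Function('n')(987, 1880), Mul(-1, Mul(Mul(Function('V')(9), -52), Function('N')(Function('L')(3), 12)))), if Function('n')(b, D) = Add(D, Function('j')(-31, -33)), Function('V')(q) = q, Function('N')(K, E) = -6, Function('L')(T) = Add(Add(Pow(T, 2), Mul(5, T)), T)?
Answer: -932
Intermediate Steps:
Function('L')(T) = Add(Pow(T, 2), Mul(6, T))
Function('n')(b, D) = Add(-4, D) (Function('n')(b, D) = Add(D, -4) = Add(-4, D))
Add(Function('n')(987, 1880), Mul(-1, Mul(Mul(Function('V')(9), -52), Function('N')(Function('L')(3), 12)))) = Add(Add(-4, 1880), Mul(-1, Mul(Mul(9, -52), -6))) = Add(1876, Mul(-1, Mul(-468, -6))) = Add(1876, Mul(-1, 2808)) = Add(1876, -2808) = -932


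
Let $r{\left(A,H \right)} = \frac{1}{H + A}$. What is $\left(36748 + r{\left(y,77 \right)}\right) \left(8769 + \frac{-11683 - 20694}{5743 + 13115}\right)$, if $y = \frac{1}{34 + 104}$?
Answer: $\frac{32283098309551975}{100201983} \approx 3.2218 \cdot 10^{8}$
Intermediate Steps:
$y = \frac{1}{138} \approx 0.0072464$
$r{\left(A,H \right)} = \frac{1}{A + H}$
$\left(36748 + r{\left(y,77 \right)}\right) \left(8769 + \frac{-11683 - 20694}{5743 + 13115}\right) = \left(36748 + \frac{1}{\frac{1}{138} + 77}\right) \left(8769 + \frac{-11683 - 20694}{5743 + 13115}\right) = \left(36748 + \frac{1}{\frac{10627}{138}}\right) \left(8769 - \frac{32377}{18858}\right) = \left(36748 + \frac{138}{10627}\right) \left(8769 - \frac{32377}{18858}\right) = \frac{390521134 \left(8769 - \frac{32377}{18858}\right)}{10627} = \frac{390521134}{10627} \cdot \frac{165333425}{18858} = \frac{32283098309551975}{100201983}$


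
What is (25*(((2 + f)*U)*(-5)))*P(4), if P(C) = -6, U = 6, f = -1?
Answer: 4500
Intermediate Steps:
(25*(((2 + f)*U)*(-5)))*P(4) = (25*(((2 - 1)*6)*(-5)))*(-6) = (25*((1*6)*(-5)))*(-6) = (25*(6*(-5)))*(-6) = (25*(-30))*(-6) = -750*(-6) = 4500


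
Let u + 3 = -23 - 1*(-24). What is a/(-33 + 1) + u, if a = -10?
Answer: -27/16 ≈ -1.6875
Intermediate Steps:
u = -2 (u = -3 + (-23 - 1*(-24)) = -3 + (-23 + 24) = -3 + 1 = -2)
a/(-33 + 1) + u = -10/(-33 + 1) - 2 = -10/(-32) - 2 = -10*(-1/32) - 2 = 5/16 - 2 = -27/16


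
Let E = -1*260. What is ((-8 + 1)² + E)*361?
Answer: -76171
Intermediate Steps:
E = -260
((-8 + 1)² + E)*361 = ((-8 + 1)² - 260)*361 = ((-7)² - 260)*361 = (49 - 260)*361 = -211*361 = -76171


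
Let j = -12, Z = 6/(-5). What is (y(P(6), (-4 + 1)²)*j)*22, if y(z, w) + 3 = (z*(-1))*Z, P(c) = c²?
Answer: -53064/5 ≈ -10613.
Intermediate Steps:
Z = -6/5 (Z = 6*(-⅕) = -6/5 ≈ -1.2000)
y(z, w) = -3 + 6*z/5 (y(z, w) = -3 + (z*(-1))*(-6/5) = -3 - z*(-6/5) = -3 + 6*z/5)
(y(P(6), (-4 + 1)²)*j)*22 = ((-3 + (6/5)*6²)*(-12))*22 = ((-3 + (6/5)*36)*(-12))*22 = ((-3 + 216/5)*(-12))*22 = ((201/5)*(-12))*22 = -2412/5*22 = -53064/5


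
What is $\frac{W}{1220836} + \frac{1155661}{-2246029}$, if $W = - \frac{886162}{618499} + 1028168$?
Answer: $\frac{277835742277281513}{847972352863926878} \approx 0.32765$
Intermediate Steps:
$W = \frac{635919993670}{618499}$ ($W = \left(-886162\right) \frac{1}{618499} + 1028168 = - \frac{886162}{618499} + 1028168 = \frac{635919993670}{618499} \approx 1.0282 \cdot 10^{6}$)
$\frac{W}{1220836} + \frac{1155661}{-2246029} = \frac{635919993670}{618499 \cdot 1220836} + \frac{1155661}{-2246029} = \frac{635919993670}{618499} \cdot \frac{1}{1220836} + 1155661 \left(- \frac{1}{2246029}\right) = \frac{317959996835}{377542922582} - \frac{1155661}{2246029} = \frac{277835742277281513}{847972352863926878}$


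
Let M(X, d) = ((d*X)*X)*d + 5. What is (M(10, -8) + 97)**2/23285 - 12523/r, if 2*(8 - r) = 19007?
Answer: 114778112582/63172205 ≈ 1816.9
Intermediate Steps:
r = -18991/2 (r = 8 - 1/2*19007 = 8 - 19007/2 = -18991/2 ≈ -9495.5)
M(X, d) = 5 + X**2*d**2 (M(X, d) = ((X*d)*X)*d + 5 = (d*X**2)*d + 5 = X**2*d**2 + 5 = 5 + X**2*d**2)
(M(10, -8) + 97)**2/23285 - 12523/r = ((5 + 10**2*(-8)**2) + 97)**2/23285 - 12523/(-18991/2) = ((5 + 100*64) + 97)**2*(1/23285) - 12523*(-2/18991) = ((5 + 6400) + 97)**2*(1/23285) + 3578/2713 = (6405 + 97)**2*(1/23285) + 3578/2713 = 6502**2*(1/23285) + 3578/2713 = 42276004*(1/23285) + 3578/2713 = 42276004/23285 + 3578/2713 = 114778112582/63172205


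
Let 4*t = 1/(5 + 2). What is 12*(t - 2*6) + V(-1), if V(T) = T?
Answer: -1012/7 ≈ -144.57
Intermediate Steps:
t = 1/28 (t = 1/(4*(5 + 2)) = (¼)/7 = (¼)*(⅐) = 1/28 ≈ 0.035714)
12*(t - 2*6) + V(-1) = 12*(1/28 - 2*6) - 1 = 12*(1/28 - 12) - 1 = 12*(-335/28) - 1 = -1005/7 - 1 = -1012/7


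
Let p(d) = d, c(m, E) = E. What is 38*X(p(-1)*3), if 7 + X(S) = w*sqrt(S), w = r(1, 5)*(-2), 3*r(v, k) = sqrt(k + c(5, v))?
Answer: -266 - 76*I*sqrt(2) ≈ -266.0 - 107.48*I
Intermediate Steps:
r(v, k) = sqrt(k + v)/3
w = -2*sqrt(6)/3 (w = (sqrt(5 + 1)/3)*(-2) = (sqrt(6)/3)*(-2) = -2*sqrt(6)/3 ≈ -1.6330)
X(S) = -7 - 2*sqrt(6)*sqrt(S)/3 (X(S) = -7 + (-2*sqrt(6)/3)*sqrt(S) = -7 - 2*sqrt(6)*sqrt(S)/3)
38*X(p(-1)*3) = 38*(-7 - 2*sqrt(6)*sqrt(-1*3)/3) = 38*(-7 - 2*sqrt(6)*sqrt(-3)/3) = 38*(-7 - 2*sqrt(6)*I*sqrt(3)/3) = 38*(-7 - 2*I*sqrt(2)) = -266 - 76*I*sqrt(2)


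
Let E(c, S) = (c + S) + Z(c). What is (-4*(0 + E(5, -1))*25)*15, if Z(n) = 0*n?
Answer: -6000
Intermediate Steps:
Z(n) = 0
E(c, S) = S + c (E(c, S) = (c + S) + 0 = (S + c) + 0 = S + c)
(-4*(0 + E(5, -1))*25)*15 = (-4*(0 + (-1 + 5))*25)*15 = (-4*(0 + 4)*25)*15 = (-4*4*25)*15 = -16*25*15 = -400*15 = -6000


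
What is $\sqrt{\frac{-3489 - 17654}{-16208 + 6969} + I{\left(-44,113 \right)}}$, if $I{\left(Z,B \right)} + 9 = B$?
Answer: $\frac{3 \sqrt{1008076529}}{9239} \approx 10.31$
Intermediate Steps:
$I{\left(Z,B \right)} = -9 + B$
$\sqrt{\frac{-3489 - 17654}{-16208 + 6969} + I{\left(-44,113 \right)}} = \sqrt{\frac{-3489 - 17654}{-16208 + 6969} + \left(-9 + 113\right)} = \sqrt{- \frac{21143}{-9239} + 104} = \sqrt{\left(-21143\right) \left(- \frac{1}{9239}\right) + 104} = \sqrt{\frac{21143}{9239} + 104} = \sqrt{\frac{981999}{9239}} = \frac{3 \sqrt{1008076529}}{9239}$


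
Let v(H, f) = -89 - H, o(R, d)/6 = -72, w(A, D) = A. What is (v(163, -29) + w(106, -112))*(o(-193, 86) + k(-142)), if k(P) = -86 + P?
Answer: 96360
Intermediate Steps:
o(R, d) = -432 (o(R, d) = 6*(-72) = -432)
(v(163, -29) + w(106, -112))*(o(-193, 86) + k(-142)) = ((-89 - 1*163) + 106)*(-432 + (-86 - 142)) = ((-89 - 163) + 106)*(-432 - 228) = (-252 + 106)*(-660) = -146*(-660) = 96360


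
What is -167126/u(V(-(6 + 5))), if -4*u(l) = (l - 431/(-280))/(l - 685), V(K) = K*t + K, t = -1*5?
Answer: -119983097920/12751 ≈ -9.4097e+6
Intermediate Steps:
t = -5
V(K) = -4*K (V(K) = K*(-5) + K = -5*K + K = -4*K)
u(l) = -(431/280 + l)/(4*(-685 + l)) (u(l) = -(l - 431/(-280))/(4*(l - 685)) = -(l - 431*(-1/280))/(4*(-685 + l)) = -(l + 431/280)/(4*(-685 + l)) = -(431/280 + l)/(4*(-685 + l)))
-167126/u(V(-(6 + 5))) = -167126*1120*(-685 - (-4)*(6 + 5))/(-431 - (-1120)*(-(6 + 5))) = -167126*1120*(-685 - (-4)*11)/(-431 - (-1120)*(-1*11)) = -167126*1120*(-685 - 4*(-11))/(-431 - (-1120)*(-11)) = -167126*1120*(-685 + 44)/(-431 - 280*44) = -167126*(-717920/(-431 - 12320)) = -167126/((1/1120)*(-1/641)*(-12751)) = -167126/12751/717920 = -167126*717920/12751 = -119983097920/12751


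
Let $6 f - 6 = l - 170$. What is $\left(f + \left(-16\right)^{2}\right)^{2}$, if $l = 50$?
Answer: $56169$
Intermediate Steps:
$f = -19$ ($f = 1 + \frac{50 - 170}{6} = 1 + \frac{1}{6} \left(-120\right) = 1 - 20 = -19$)
$\left(f + \left(-16\right)^{2}\right)^{2} = \left(-19 + \left(-16\right)^{2}\right)^{2} = \left(-19 + 256\right)^{2} = 237^{2} = 56169$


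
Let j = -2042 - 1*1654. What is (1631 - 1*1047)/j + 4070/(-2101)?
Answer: -184883/88242 ≈ -2.0952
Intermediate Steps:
j = -3696 (j = -2042 - 1654 = -3696)
(1631 - 1*1047)/j + 4070/(-2101) = (1631 - 1*1047)/(-3696) + 4070/(-2101) = (1631 - 1047)*(-1/3696) + 4070*(-1/2101) = 584*(-1/3696) - 370/191 = -73/462 - 370/191 = -184883/88242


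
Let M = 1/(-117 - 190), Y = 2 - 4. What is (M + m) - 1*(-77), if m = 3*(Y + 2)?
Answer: 23638/307 ≈ 76.997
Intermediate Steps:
Y = -2
M = -1/307 (M = 1/(-307) = -1/307 ≈ -0.0032573)
m = 0 (m = 3*(-2 + 2) = 3*0 = 0)
(M + m) - 1*(-77) = (-1/307 + 0) - 1*(-77) = -1/307 + 77 = 23638/307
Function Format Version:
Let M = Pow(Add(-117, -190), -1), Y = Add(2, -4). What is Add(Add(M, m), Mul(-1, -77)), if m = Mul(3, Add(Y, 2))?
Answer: Rational(23638, 307) ≈ 76.997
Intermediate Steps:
Y = -2
M = Rational(-1, 307) (M = Pow(-307, -1) = Rational(-1, 307) ≈ -0.0032573)
m = 0 (m = Mul(3, Add(-2, 2)) = Mul(3, 0) = 0)
Add(Add(M, m), Mul(-1, -77)) = Add(Add(Rational(-1, 307), 0), Mul(-1, -77)) = Add(Rational(-1, 307), 77) = Rational(23638, 307)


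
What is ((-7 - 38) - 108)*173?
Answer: -26469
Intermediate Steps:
((-7 - 38) - 108)*173 = (-45 - 108)*173 = -153*173 = -26469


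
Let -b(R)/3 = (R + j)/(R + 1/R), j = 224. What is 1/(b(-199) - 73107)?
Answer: -39602/2895168489 ≈ -1.3679e-5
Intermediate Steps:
b(R) = -3*(224 + R)/(R + 1/R) (b(R) = -3*(R + 224)/(R + 1/R) = -3*(224 + R)/(R + 1/R))
1/(b(-199) - 73107) = 1/(-3*(-199)*(224 - 199)/(1 + (-199)²) - 73107) = 1/(-3*(-199)*25/(1 + 39601) - 73107) = 1/(-3*(-199)*25/39602 - 73107) = 1/(-3*(-199)*1/39602*25 - 73107) = 1/(14925/39602 - 73107) = 1/(-2895168489/39602) = -39602/2895168489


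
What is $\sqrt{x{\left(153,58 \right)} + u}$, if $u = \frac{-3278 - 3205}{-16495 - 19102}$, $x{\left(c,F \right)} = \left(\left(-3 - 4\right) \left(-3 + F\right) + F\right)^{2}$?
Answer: $\frac{4 \sqrt{8468433071457}}{35597} \approx 327.0$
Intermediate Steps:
$x{\left(c,F \right)} = \left(21 - 6 F\right)^{2}$ ($x{\left(c,F \right)} = \left(- 7 \left(-3 + F\right) + F\right)^{2} = \left(\left(21 - 7 F\right) + F\right)^{2} = \left(21 - 6 F\right)^{2}$)
$u = \frac{6483}{35597}$ ($u = - \frac{6483}{-35597} = \left(-6483\right) \left(- \frac{1}{35597}\right) = \frac{6483}{35597} \approx 0.18212$)
$\sqrt{x{\left(153,58 \right)} + u} = \sqrt{9 \left(-7 + 2 \cdot 58\right)^{2} + \frac{6483}{35597}} = \sqrt{9 \left(-7 + 116\right)^{2} + \frac{6483}{35597}} = \sqrt{9 \cdot 109^{2} + \frac{6483}{35597}} = \sqrt{9 \cdot 11881 + \frac{6483}{35597}} = \sqrt{106929 + \frac{6483}{35597}} = \sqrt{\frac{3806358096}{35597}} = \frac{4 \sqrt{8468433071457}}{35597}$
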